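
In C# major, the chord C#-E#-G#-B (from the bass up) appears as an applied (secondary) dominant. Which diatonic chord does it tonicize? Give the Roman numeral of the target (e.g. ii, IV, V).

IV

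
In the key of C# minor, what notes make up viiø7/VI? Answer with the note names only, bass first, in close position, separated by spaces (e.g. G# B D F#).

G# B D F#

viiø7/VI is a secondary leading-tone chord. The target VI is A in C# minor; the applied chord is rooted a semitone below, on G#.
Building a half-diminished seventh chord on G# gives G#-B-D-F#.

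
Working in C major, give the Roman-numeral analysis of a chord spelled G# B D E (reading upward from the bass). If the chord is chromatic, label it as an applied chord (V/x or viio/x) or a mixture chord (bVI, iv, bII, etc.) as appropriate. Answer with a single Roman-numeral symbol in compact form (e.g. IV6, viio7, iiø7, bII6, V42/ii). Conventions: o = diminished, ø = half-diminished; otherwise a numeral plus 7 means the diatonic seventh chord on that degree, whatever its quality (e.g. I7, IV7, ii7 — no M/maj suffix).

Stacked in thirds the chord is E-G#-B-D: a dominant seventh chord on E.
E is not a diatonic chord root with this quality in C major, but it lies a perfect fifth above A (vi), so the chord functions as an applied dominant of vi.
With G# in the bass the chord is in first inversion, so the figured bass is 65.

V65/vi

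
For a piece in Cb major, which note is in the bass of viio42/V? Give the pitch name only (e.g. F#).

The applied chord viio42/V is rooted on F: F-Ab-Cb-Ebb.
The figure 42 means third inversion — the seventh is in the bass.

Ebb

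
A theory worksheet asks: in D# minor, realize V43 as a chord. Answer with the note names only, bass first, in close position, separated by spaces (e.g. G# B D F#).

E# G# A# C##

In D# minor, the fifth degree is A#. The dominant is major (leading tone raised), so V is a dominant seventh chord.
That chord is spelled A#-C##-E#-G#.
With the 43 figure the chord is in second inversion; from the bass E# upward in close position it reads E#-G#-A#-C##.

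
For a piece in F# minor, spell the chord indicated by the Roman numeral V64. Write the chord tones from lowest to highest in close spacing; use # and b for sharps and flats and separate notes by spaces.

G# C# E#

In F# minor, the dominant is C#. The dominant is major (leading tone raised), so V is a major triad.
That chord is spelled C#-E#-G#.
The figured bass 64 indicates second inversion, placing the fifth (G#) in the bass: G#-C#-E#.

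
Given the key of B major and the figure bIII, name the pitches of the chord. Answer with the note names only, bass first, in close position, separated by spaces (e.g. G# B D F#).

D F# A

Scale degree 3 in B major is D#; lowering it a half step gives D. bIII is a major triad on the lowered third degree, borrowed from the parallel minor.
So the chord is D-F#-A, a major triad.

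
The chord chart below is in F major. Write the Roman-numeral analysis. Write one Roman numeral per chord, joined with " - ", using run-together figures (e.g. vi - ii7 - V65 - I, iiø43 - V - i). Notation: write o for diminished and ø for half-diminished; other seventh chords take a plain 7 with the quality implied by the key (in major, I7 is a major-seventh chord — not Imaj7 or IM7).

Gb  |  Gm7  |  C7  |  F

bII - ii7 - V7 - I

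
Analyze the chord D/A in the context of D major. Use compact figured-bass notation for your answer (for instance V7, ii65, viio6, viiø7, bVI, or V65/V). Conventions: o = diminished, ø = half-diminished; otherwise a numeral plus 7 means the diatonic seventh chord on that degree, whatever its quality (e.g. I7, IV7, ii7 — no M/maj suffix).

I64

Stacked in thirds the chord is D-F#-A: a major triad on D.
D is scale degree 1 in D major, and a major triad on that degree is written I.
With A in the bass the chord is in second inversion, so the figured bass is 64.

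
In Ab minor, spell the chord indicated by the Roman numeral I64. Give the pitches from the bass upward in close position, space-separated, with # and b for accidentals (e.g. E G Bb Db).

Scale degree 1 in Ab minor is Ab; here the chord built on it is altered to a major triad. I64 is the major tonic (Picardy third), borrowed from the parallel major.
So the chord is Ab-C-Eb.
With the 64 figure the chord is in second inversion; from the bass Eb upward in close position it reads Eb-Ab-C.

Eb Ab C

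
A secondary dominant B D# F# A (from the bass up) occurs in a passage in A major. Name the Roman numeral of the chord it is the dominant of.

The chord is a dominant seventh chord on B.
A dominant resolves down a perfect fifth: B → E. In A major, E is scale degree 5, i.e. V.

V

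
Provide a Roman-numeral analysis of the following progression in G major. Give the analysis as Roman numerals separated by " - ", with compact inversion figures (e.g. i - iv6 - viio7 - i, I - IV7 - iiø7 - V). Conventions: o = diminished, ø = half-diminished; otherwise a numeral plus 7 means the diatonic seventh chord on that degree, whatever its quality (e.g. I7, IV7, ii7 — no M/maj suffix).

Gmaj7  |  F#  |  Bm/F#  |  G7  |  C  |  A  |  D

Gmaj7: root G is the tonic; major seventh chord there is I7.
F#: chromatic; F# is V of iii, so V/iii.
Bm/F#: root B is the mediant; minor triad there is iii64.
G7: a dominant seventh chord on G, the applied dominant of IV → V7/IV.
C: root C is the subdominant; major triad there is IV.
A: a major triad on A, the applied dominant of V → V/V.
D: root D is the dominant; major triad there is V.

I7 - V/iii - iii64 - V7/IV - IV - V/V - V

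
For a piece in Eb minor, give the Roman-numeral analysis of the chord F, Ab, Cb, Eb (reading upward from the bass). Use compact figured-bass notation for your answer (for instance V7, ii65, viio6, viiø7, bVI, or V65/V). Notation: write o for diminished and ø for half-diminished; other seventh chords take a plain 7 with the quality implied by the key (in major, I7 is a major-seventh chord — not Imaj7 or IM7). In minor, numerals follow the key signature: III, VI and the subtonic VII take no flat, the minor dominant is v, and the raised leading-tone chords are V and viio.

The pitches F-Ab-Cb-Eb form a half-diminished seventh chord rooted on F.
In Eb minor, F is the supertonic; the diatonic half-diminished seventh chord there is iiø7.

iiø7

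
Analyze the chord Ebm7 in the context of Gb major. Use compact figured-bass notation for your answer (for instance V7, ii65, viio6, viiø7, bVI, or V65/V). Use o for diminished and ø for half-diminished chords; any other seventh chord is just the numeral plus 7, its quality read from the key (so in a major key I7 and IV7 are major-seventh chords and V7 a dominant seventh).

Stacked in thirds the chord is Eb-Gb-Bb-Db: a minor seventh chord on Eb.
In Gb major, Eb is the submediant; the diatonic minor seventh chord there is vi7.

vi7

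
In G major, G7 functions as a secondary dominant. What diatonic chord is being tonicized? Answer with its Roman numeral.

The chord is a dominant seventh chord on G.
A dominant resolves down a perfect fifth: G → C. In G major, C is scale degree 4, i.e. IV.

IV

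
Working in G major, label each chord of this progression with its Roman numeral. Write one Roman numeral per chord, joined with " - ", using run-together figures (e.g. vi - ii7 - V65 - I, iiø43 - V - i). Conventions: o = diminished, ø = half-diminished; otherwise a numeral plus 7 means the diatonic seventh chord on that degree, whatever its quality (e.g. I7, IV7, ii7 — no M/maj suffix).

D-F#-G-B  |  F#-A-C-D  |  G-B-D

D-F#-G-B has root G, degree 1 in G major, so I43.
F#-A-C-D has root D, degree 5 in G major, so V65.
G-B-D has root G, degree 1 in G major, so I.

I43 - V65 - I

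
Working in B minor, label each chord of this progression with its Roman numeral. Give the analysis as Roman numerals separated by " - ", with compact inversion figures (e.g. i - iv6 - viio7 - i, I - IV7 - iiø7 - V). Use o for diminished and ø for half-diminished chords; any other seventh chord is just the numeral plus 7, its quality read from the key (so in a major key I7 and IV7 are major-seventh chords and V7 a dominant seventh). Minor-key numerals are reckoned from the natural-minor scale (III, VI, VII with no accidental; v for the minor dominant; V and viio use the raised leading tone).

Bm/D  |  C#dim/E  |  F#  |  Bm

i6 - iio6 - V - i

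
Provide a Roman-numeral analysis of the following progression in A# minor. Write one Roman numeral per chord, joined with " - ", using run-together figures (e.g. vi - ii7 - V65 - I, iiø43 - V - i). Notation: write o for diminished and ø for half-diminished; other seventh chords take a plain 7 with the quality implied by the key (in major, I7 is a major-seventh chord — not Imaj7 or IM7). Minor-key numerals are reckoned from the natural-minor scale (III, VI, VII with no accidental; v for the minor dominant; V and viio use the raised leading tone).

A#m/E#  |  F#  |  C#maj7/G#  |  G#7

i64 - VI - III43 - VII7

A#m/E#: root A# is the tonic; minor triad there is i64.
F#: root F# is the submediant; major triad there is VI.
C#maj7/G#: major seventh chord on C# = scale degree 3 → III43.
G#7 has root G#, degree 7 in A# minor, so VII7.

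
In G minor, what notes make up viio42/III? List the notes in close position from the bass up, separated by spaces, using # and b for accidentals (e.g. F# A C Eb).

The slash marks an applied leading-tone chord: viio of III. In G minor, III is Bb, so the leading tone to it is A, a half step below.
Building a fully diminished seventh chord on A gives A-C-Eb-Gb.
The figured bass 42 indicates third inversion, placing the seventh (Gb) in the bass: Gb-A-C-Eb.

Gb A C Eb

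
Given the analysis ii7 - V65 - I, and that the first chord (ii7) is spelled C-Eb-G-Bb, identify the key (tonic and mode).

ii7 is given as C-Eb-G-Bb — a minor seventh chord with root C.
If C is scale degree 2 and the mode makes that degree carry a minor seventh chord, the tonic is Bb and the mode is major.

Bb major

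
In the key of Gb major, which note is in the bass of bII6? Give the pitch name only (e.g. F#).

bII in Gb major has root Abb; the chord is Abb-Cb-Ebb.
The figure 6 means first inversion — the third is in the bass.

Cb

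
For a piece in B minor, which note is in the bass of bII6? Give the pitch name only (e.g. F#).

E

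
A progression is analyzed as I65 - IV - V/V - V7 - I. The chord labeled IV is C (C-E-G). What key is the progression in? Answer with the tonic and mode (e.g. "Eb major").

The anchor chord is a major triad on C, labeled IV.
Counting down 3 scale steps from C places the tonic on G; a major triad on degree 4 is diatonic only in major.

G major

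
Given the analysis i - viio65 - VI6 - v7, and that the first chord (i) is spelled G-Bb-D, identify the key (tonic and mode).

i is given as G-Bb-D — a minor triad with root G.
If G is scale degree 1 and the mode makes that degree carry a minor triad, the tonic is G and the mode is minor.

G minor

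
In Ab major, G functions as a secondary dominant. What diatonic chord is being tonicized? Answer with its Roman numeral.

iii

The chord is a major triad on G.
A dominant resolves down a perfect fifth: G → C. In Ab major, C is scale degree 3, i.e. iii.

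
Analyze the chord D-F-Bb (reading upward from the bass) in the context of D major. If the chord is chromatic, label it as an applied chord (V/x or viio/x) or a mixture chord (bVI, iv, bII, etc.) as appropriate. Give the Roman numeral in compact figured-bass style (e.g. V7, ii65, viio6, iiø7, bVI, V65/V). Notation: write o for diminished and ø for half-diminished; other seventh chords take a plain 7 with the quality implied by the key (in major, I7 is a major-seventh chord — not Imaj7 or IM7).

bVI6

The pitches Bb-D-F form a major triad rooted on Bb.
Bb is the lowered sixth degree of D major (diatonic 6 would be B). This is a major triad on the lowered sixth degree, borrowed from the parallel minor.
With D in the bass the chord is in first inversion, so the figured bass is 6.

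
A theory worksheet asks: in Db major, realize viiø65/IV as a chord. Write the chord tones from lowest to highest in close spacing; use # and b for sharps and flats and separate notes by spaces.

Ab Cb Eb F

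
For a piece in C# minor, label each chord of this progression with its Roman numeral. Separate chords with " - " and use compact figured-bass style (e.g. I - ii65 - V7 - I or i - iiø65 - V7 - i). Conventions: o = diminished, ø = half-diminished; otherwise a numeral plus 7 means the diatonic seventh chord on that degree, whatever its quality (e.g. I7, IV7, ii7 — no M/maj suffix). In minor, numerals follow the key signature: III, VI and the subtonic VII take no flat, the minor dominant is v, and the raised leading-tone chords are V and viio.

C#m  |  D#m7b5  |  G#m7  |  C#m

C#m: root C# is the tonic; minor triad there is i.
D#m7b5: root D# is the supertonic; half-diminished seventh chord there is iiø7.
G#m7 has root G#, degree 5 in C# minor, so v7.
C#m has root C#, degree 1 in C# minor, so i.

i - iiø7 - v7 - i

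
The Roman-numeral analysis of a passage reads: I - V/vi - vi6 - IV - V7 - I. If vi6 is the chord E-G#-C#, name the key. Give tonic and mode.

vi6 is given as E-G#-C# — a minor triad with root C#.
If C# is scale degree 6 and the mode makes that degree carry a minor triad, the tonic is E and the mode is major.

E major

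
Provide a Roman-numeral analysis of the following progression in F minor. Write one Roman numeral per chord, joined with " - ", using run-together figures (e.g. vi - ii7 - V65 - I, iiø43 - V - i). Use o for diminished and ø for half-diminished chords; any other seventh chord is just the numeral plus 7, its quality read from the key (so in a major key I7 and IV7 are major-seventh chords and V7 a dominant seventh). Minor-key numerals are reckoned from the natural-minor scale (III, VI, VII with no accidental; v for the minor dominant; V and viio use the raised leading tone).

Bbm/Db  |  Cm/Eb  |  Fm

Bbm/Db: minor triad on Bb = scale degree 4 → iv6.
Cm/Eb has root C, degree 5 in F minor, so v6.
Fm has root F, degree 1 in F minor, so i.

iv6 - v6 - i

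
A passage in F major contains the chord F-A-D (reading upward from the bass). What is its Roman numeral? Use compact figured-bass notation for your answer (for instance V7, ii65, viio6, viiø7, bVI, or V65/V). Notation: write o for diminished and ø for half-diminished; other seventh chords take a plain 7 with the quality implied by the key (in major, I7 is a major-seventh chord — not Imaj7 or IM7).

vi6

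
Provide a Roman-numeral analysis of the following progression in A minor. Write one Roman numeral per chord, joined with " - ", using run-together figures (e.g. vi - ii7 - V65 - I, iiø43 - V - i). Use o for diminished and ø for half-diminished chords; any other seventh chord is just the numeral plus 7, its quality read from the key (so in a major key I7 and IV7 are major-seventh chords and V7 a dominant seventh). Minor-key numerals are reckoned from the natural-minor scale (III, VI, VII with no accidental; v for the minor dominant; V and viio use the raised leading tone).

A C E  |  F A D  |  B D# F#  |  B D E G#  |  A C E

A-C-E has root A, degree 1 in A minor, so i.
F-A-D: root D is the subdominant; minor triad there is iv6.
B-D#-F# is the secondary dominant of V (major triad on B): V/V.
B-D-E-G#: dominant seventh chord on E = scale degree 5 → V43.
A-C-E: minor triad on A = scale degree 1 → i.

i - iv6 - V/V - V43 - i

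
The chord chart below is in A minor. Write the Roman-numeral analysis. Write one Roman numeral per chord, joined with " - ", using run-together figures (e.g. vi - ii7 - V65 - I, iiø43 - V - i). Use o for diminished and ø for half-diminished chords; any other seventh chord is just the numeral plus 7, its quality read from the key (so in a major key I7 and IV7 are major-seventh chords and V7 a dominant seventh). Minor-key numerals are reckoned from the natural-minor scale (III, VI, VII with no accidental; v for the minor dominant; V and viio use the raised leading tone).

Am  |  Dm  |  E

i - iv - V

Am: minor triad on A = scale degree 1 → i.
Dm: minor triad on D = scale degree 4 → iv.
E: major triad on E = scale degree 5 → V.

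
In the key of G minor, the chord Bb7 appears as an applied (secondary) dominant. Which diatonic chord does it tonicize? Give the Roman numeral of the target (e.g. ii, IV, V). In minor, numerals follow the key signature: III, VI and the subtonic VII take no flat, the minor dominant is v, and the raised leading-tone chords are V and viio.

The chord is a dominant seventh chord on Bb.
A dominant resolves down a perfect fifth: Bb → Eb. In G minor, Eb is scale degree 6, i.e. VI.

VI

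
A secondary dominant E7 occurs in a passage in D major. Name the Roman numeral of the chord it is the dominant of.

V

The chord is a dominant seventh chord on E.
A dominant resolves down a perfect fifth: E → A. In D major, A is scale degree 5, i.e. V.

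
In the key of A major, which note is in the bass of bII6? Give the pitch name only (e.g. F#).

D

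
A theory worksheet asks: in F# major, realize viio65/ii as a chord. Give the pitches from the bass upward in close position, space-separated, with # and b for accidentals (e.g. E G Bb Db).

A# C# E F##

The slash marks an applied leading-tone chord: viio of ii. In F# major, ii is G#, so the leading tone to it is F##, a half step below.
Building a fully diminished seventh chord on F## gives F##-A#-C#-E.
The figured bass 65 indicates first inversion, placing the third (A#) in the bass: A#-C#-E-F##.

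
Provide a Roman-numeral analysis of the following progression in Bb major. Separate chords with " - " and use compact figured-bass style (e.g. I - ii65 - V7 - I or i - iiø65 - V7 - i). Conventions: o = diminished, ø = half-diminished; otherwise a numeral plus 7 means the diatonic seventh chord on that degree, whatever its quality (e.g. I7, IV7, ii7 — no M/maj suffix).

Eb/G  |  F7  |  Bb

IV6 - V7 - I

Eb/G: major triad on Eb = scale degree 4 → IV6.
F7 has root F, degree 5 in Bb major, so V7.
Bb has root Bb, degree 1 in Bb major, so I.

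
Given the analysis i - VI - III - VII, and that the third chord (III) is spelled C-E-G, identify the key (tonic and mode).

The chord C is a major triad rooted on C; its label is III.
III on C implies C is the mediant; that puts the tonic at A, and the uppercase numeral fits minor mode.

A minor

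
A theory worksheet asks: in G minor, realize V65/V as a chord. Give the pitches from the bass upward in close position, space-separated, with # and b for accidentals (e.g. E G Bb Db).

C# E G A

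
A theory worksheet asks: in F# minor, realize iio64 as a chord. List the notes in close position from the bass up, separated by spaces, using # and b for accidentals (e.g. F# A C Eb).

D G# B

The numeral's case and figure indicate a diminished triad. In F# minor its root, the second degree, is G#.
That chord is spelled G#-B-D.
With the 64 figure the chord is in second inversion; from the bass D upward in close position it reads D-G#-B.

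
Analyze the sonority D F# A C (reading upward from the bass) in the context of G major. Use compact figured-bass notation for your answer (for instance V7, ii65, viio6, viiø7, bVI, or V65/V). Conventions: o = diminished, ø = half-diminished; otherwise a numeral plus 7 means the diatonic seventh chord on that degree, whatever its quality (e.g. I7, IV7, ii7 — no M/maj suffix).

The pitches D-F#-A-C form a dominant seventh chord rooted on D.
In G major, D is the dominant; the diatonic dominant seventh chord there is V7.

V7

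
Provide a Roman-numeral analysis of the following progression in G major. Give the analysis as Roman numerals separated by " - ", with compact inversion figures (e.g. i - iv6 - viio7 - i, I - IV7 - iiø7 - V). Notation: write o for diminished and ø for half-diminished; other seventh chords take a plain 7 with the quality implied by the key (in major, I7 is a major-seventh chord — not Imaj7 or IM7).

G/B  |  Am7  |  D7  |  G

I6 - ii7 - V7 - I

G/B has root G, degree 1 in G major, so I6.
Am7: minor seventh chord on A = scale degree 2 → ii7.
D7 has root D, degree 5 in G major, so V7.
G: root G is the tonic; major triad there is I.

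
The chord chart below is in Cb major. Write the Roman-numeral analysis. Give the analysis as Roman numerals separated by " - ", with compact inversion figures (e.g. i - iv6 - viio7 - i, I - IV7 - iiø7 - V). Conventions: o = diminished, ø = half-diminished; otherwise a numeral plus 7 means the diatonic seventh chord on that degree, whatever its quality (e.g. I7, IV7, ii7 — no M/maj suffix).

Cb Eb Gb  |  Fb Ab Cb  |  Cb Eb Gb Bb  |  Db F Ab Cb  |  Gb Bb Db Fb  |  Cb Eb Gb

Cb-Eb-Gb: major triad on Cb = scale degree 1 → I.
Fb-Ab-Cb has root Fb, degree 4 in Cb major, so IV.
Cb-Eb-Gb-Bb has root Cb, degree 1 in Cb major, so I7.
Db-F-Ab-Cb: a dominant seventh chord on Db, the applied dominant of V → V7/V.
Gb-Bb-Db-Fb has root Gb, degree 5 in Cb major, so V7.
Cb-Eb-Gb: root Cb is the tonic; major triad there is I.

I - IV - I7 - V7/V - V7 - I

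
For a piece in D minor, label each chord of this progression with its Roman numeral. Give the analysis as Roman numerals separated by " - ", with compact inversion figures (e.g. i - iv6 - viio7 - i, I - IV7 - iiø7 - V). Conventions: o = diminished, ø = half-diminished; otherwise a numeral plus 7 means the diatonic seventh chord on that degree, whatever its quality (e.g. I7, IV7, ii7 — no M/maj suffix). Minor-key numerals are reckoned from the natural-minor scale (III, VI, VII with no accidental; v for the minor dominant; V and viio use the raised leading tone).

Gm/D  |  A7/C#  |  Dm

iv64 - V65 - i

Gm/D: minor triad on G = scale degree 4 → iv64.
A7/C#: dominant seventh chord on A = scale degree 5 → V65.
Dm: root D is the tonic; minor triad there is i.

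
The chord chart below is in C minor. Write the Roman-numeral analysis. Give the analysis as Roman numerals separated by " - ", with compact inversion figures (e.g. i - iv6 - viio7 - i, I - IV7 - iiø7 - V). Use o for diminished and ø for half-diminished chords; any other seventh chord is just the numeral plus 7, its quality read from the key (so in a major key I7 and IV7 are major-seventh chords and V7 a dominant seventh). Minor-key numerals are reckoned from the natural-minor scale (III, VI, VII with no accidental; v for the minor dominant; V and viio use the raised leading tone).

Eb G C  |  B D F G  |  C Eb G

i6 - V65 - i

Eb-G-C has root C, degree 1 in C minor, so i6.
B-D-F-G: root G is the dominant; dominant seventh chord there is V65.
C-Eb-G has root C, degree 1 in C minor, so i.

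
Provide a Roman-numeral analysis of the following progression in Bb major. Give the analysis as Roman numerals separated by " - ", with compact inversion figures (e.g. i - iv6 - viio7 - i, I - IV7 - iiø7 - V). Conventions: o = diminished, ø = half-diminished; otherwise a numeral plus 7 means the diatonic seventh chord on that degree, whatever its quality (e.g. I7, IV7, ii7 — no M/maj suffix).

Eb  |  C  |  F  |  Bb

Eb: major triad on Eb = scale degree 4 → IV.
C is the secondary dominant of V (major triad on C): V/V.
F: root F is the dominant; major triad there is V.
Bb has root Bb, degree 1 in Bb major, so I.

IV - V/V - V - I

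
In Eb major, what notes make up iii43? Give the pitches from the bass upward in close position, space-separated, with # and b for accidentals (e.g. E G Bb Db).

In Eb major, scale degree 3 is G, and the diatonic chord built there is a minor seventh chord.
That chord is spelled G-Bb-D-F.
The figured bass 43 indicates second inversion, placing the fifth (D) in the bass: D-F-G-Bb.

D F G Bb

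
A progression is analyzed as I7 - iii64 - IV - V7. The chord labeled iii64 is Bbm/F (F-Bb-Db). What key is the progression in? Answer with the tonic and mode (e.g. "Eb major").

Gb major

iii64 is given as F-Bb-Db — a minor triad with root Bb.
Counting down 2 scale steps from Bb places the tonic on Gb; a minor triad on degree 3 is diatonic only in major.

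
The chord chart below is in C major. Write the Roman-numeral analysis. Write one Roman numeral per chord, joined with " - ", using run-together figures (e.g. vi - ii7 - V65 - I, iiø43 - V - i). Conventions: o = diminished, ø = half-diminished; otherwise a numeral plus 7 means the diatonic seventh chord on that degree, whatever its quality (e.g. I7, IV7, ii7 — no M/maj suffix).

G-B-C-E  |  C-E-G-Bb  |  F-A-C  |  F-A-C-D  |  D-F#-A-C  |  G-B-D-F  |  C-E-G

I43 - V7/IV - IV - ii65 - V7/V - V7 - I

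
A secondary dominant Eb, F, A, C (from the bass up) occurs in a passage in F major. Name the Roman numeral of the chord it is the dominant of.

The chord is a dominant seventh chord on F.
A dominant resolves down a perfect fifth: F → Bb. In F major, Bb is scale degree 4, i.e. IV.

IV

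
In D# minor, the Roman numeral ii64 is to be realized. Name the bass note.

ii in D# minor has root E#; the chord is E#-G#-B#.
The figure 64 means second inversion — the fifth is in the bass.

B#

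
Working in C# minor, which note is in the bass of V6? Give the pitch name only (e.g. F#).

B#

V in C# minor has root G#; the chord is G#-B#-D#.
The figure 6 means first inversion — the third is in the bass.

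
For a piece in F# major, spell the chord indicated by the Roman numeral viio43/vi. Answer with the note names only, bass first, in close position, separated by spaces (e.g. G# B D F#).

G# B C## E#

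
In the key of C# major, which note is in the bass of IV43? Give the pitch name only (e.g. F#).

IV in C# major has root F#; the chord is F#-A#-C#-E#.
The figure 43 means second inversion — the fifth is in the bass.

C#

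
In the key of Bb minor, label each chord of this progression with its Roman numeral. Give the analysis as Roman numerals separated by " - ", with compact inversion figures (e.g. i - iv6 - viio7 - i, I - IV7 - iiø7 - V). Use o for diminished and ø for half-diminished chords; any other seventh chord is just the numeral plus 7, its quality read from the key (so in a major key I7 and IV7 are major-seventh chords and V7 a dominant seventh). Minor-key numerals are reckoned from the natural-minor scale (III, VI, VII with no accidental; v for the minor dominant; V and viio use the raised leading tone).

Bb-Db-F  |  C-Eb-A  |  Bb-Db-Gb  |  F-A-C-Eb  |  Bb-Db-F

i - viio6 - VI6 - V7 - i

Bb-Db-F: minor triad on Bb = scale degree 1 → i.
C-Eb-A has root A, degree 7 in Bb minor, so viio6.
Bb-Db-Gb: root Gb is the submediant; major triad there is VI6.
F-A-C-Eb has root F, degree 5 in Bb minor, so V7.
Bb-Db-F has root Bb, degree 1 in Bb minor, so i.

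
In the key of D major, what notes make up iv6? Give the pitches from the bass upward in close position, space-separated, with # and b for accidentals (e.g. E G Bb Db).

Bb D G

Scale degree 4 in D major is G; here the chord built on it is altered to a minor triad. iv6 is the minor subdominant, borrowed from the parallel minor.
So the chord is G-Bb-D.
The figured bass 6 indicates first inversion, placing the third (Bb) in the bass: Bb-D-G.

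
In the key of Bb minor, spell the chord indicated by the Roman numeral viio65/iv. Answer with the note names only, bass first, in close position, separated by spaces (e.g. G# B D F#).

F Ab Cb D

viio65/iv is a secondary leading-tone chord. The target iv is Eb in Bb minor; the applied chord is rooted a semitone below, on D.
Building a fully diminished seventh chord on D gives D-F-Ab-Cb.
The figured bass 65 indicates first inversion, placing the third (F) in the bass: F-Ab-Cb-D.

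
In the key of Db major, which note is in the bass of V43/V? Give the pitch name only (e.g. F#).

Bb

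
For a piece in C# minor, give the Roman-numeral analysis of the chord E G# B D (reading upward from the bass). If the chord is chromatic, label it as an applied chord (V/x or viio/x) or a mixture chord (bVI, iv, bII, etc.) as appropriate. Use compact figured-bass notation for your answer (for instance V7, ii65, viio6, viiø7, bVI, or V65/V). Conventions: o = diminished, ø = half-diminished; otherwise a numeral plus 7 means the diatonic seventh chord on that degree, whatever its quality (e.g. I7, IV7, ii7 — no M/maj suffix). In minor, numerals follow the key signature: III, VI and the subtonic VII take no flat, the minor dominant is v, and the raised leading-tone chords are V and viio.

The pitches E-G#-B-D form a dominant seventh chord rooted on E.
E is not a diatonic chord root with this quality in C# minor, but it lies a perfect fifth above A (VI), so the chord functions as an applied dominant of VI.

V7/VI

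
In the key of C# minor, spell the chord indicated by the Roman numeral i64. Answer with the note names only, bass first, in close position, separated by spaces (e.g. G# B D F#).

In C# minor, the first degree is C#, and the diatonic chord built there is a minor triad.
Stacking thirds from C# gives C#-E-G#.
The figured bass 64 indicates second inversion, placing the fifth (G#) in the bass: G#-C#-E.

G# C# E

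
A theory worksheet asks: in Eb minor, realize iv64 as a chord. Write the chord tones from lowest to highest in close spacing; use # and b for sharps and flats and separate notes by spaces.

The numeral's case and figure indicate a minor triad. In Eb minor its root, scale degree 4, is Ab.
Stacking thirds from Ab gives Ab-Cb-Eb.
The figured bass 64 indicates second inversion, placing the fifth (Eb) in the bass: Eb-Ab-Cb.

Eb Ab Cb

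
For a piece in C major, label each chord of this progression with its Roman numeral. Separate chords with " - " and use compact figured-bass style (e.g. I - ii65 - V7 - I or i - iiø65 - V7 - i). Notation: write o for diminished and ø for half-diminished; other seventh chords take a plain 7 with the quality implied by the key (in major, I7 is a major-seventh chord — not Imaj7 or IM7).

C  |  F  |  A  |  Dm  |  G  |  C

I - IV - V/ii - ii - V - I

C has root C, degree 1 in C major, so I.
F: root F is the subdominant; major triad there is IV.
A: chromatic; A is V of ii, so V/ii.
Dm has root D, degree 2 in C major, so ii.
G has root G, degree 5 in C major, so V.
C has root C, degree 1 in C major, so I.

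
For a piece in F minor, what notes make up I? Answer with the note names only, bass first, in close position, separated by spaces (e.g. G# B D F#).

F A C

I is the major tonic (Picardy third), borrowed from the parallel major. In F minor that root is F.
So the chord is F-A-C.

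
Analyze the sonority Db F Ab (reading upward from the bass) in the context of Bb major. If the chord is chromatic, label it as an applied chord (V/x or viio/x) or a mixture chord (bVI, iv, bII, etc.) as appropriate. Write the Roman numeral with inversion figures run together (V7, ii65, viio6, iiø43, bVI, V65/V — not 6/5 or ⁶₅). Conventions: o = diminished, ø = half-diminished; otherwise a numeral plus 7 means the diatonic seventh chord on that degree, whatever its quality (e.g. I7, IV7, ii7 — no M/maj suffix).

The pitches Db-F-Ab form a major triad rooted on Db.
Db is the lowered third degree of Bb major (diatonic 3 would be D). This is a major triad on the lowered third degree, borrowed from the parallel minor.

bIII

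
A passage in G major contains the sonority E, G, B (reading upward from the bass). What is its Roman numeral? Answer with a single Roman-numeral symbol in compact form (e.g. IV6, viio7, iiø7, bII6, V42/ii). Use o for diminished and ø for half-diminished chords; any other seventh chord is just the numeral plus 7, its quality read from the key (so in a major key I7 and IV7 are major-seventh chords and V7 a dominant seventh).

The pitches E-G-B form a minor triad rooted on E.
E is scale degree 6 in G major, and a minor triad on that degree is written vi.

vi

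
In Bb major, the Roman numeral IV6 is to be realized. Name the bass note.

IV in Bb major has root Eb; the chord is Eb-G-Bb.
The figure 6 means first inversion — the third is in the bass.

G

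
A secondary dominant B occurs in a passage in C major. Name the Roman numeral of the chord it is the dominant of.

iii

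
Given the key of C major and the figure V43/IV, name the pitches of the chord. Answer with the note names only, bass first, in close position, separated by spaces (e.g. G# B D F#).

G Bb C E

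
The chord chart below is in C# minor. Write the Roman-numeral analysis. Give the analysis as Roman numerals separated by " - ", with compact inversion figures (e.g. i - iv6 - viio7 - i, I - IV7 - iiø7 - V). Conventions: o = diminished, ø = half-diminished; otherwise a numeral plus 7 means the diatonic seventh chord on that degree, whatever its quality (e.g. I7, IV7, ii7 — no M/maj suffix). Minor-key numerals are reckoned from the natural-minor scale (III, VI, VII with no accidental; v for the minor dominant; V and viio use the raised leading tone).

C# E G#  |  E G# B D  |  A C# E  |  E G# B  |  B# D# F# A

C#-E-G# has root C#, degree 1 in C# minor, so i.
E-G#-B-D: a dominant seventh chord on E, the applied dominant of VI → V7/VI.
A-C#-E has root A, degree 6 in C# minor, so VI.
E-G#-B: root E is the mediant; major triad there is III.
B#-D#-F#-A: root B# is the leading tone; fully diminished seventh chord there is viio7.

i - V7/VI - VI - III - viio7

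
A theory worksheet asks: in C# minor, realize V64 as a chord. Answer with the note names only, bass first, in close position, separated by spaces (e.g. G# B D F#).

D# G# B#

In C# minor, the dominant is G#. The dominant is major (leading tone raised), so V is a major triad.
Stacking thirds from G# gives G#-B#-D#.
The figured bass 64 indicates second inversion, placing the fifth (D#) in the bass: D#-G#-B#.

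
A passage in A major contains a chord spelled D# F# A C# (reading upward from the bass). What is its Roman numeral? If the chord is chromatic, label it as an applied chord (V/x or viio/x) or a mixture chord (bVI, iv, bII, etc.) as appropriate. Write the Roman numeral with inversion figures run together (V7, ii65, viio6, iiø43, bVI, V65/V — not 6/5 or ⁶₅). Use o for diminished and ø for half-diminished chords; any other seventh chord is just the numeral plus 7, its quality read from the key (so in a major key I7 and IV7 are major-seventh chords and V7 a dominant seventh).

viiø7/V

Stacked in thirds the chord is D#-F#-A-C#: a half-diminished seventh chord on D#.
D# sits a half step below E (V in A major); a diminished chord there is the applied leading-tone chord of V.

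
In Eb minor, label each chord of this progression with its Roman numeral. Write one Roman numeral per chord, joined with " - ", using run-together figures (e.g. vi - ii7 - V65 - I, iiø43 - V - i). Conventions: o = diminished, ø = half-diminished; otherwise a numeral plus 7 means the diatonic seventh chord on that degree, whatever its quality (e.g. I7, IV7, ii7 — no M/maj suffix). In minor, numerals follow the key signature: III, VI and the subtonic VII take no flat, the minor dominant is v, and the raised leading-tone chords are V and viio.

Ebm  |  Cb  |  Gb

i - VI - III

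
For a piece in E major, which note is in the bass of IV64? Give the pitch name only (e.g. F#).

E

IV in E major has root A; the chord is A-C#-E.
The figure 64 means second inversion — the fifth is in the bass.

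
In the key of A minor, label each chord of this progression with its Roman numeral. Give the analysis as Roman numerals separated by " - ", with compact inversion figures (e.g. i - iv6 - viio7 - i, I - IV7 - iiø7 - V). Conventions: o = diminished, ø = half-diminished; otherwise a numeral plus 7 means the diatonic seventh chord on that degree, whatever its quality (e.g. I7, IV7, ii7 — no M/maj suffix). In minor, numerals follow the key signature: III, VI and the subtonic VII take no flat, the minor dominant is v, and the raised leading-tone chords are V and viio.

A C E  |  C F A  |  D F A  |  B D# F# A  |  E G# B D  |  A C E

i - VI64 - iv - V7/V - V7 - i

A-C-E has root A, degree 1 in A minor, so i.
C-F-A: major triad on F = scale degree 6 → VI64.
D-F-A: minor triad on D = scale degree 4 → iv.
B-D#-F#-A is the secondary dominant of V (dominant seventh chord on B): V7/V.
E-G#-B-D has root E, degree 5 in A minor, so V7.
A-C-E: root A is the tonic; minor triad there is i.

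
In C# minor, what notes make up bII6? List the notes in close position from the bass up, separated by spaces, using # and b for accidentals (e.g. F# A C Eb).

F# A D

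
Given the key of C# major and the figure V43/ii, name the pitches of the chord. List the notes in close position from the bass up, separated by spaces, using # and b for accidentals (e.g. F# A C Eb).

E# G# A# C##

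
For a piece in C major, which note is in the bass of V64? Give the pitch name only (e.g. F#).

D

V in C major has root G; the chord is G-B-D.
The figure 64 means second inversion — the fifth is in the bass.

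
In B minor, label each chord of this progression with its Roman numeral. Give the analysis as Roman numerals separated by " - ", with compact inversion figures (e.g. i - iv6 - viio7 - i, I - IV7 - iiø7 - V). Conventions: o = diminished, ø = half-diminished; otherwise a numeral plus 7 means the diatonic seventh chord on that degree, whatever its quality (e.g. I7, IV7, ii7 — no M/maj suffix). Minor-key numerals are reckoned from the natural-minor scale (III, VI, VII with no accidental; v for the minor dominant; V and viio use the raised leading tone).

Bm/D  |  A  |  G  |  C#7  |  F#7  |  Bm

i6 - VII - VI - V7/V - V7 - i

Bm/D has root B, degree 1 in B minor, so i6.
A: root A is the subtonic; major triad there is VII.
G: root G is the submediant; major triad there is VI.
C#7 is the secondary dominant of V (dominant seventh chord on C#): V7/V.
F#7 has root F#, degree 5 in B minor, so V7.
Bm: minor triad on B = scale degree 1 → i.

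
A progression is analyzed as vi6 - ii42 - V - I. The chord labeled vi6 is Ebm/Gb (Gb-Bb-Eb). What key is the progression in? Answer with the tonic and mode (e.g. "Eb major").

vi6 is given as Gb-Bb-Eb — a minor triad with root Eb.
Counting down 5 scale steps from Eb places the tonic on Gb; a minor triad on degree 6 is diatonic only in major.

Gb major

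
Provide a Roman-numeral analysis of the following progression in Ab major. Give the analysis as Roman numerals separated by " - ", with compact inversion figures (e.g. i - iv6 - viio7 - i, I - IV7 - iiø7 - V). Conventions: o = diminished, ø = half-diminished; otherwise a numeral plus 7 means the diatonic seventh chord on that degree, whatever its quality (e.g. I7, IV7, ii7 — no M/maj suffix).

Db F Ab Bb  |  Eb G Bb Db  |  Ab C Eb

Db-F-Ab-Bb has root Bb, degree 2 in Ab major, so ii65.
Eb-G-Bb-Db: root Eb is the dominant; dominant seventh chord there is V7.
Ab-C-Eb has root Ab, degree 1 in Ab major, so I.

ii65 - V7 - I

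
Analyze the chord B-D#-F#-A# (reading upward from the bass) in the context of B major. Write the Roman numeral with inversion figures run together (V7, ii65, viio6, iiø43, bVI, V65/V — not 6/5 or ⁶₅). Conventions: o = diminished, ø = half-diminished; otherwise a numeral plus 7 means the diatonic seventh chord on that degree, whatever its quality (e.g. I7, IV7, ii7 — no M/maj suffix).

I7

The pitches B-D#-F#-A# form a major seventh chord rooted on B.
In B major, B is the tonic; the diatonic major seventh chord there is I7.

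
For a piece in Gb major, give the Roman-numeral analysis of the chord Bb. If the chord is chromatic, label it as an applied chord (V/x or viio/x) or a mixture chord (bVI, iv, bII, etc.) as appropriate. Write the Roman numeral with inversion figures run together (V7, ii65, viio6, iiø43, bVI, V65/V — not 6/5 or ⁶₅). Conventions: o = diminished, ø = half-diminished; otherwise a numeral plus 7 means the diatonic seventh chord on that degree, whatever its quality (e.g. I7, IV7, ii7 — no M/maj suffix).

The pitches Bb-D-F form a major triad rooted on Bb.
Bb is not a diatonic chord root with this quality in Gb major, but it lies a perfect fifth above Eb (vi), so the chord functions as an applied dominant of vi.

V/vi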